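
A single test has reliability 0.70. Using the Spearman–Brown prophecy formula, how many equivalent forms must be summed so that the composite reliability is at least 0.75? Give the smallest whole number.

2

k ≥ ρ*(1−ρ₁)/(ρ₁(1−ρ*)) = 0.75·0.30 / (0.70·0.25) = 1.286.
Smallest integer k = 2.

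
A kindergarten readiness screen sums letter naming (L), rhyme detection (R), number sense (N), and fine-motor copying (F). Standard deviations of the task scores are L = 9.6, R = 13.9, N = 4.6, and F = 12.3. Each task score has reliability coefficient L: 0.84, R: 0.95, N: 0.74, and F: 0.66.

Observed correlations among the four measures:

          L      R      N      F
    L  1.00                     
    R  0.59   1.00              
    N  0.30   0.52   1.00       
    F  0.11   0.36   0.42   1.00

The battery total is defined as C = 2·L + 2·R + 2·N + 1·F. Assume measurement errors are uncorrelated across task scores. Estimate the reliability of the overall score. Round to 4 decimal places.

Var(C) = 2²·9.6² + 2²·13.9² + 2²·4.6² + 12.3² + 2·[4·9.6·13.9·0.59 + 4·9.6·4.6·0.30 + 2·9.6·12.3·0.11 + 4·13.9·4.6·0.52 + 2·13.9·12.3·0.36 + 2·4.6·12.3·0.42] = 1377.41 + 1395.02 = 2772.43.
Because errors are independent across components, Cov(Tᵢ,Tⱼ) = Cov(Xᵢ,Xⱼ); the off-diagonal part of the true-score variance is the same as above.
True-score variance = [2²·9.6²·0.84 + 2²·13.9²·0.95 + 2²·4.6²·0.74 + 12.3²·0.66] + 1395.02 = 1206.34 + 1395.02 = 2601.36.
Reliability = 2601.36 / 2772.43 = 0.9383.

0.9383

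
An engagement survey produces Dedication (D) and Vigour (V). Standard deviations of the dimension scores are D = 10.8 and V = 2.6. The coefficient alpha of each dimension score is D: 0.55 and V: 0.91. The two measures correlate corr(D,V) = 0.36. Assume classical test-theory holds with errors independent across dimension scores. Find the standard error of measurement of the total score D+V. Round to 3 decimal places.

7.287

Var(total) = 123.4 + 20.2176 = 143.618.
True-score variance = 70.3036 + 20.2176 = 90.5212, so reliability = 0.6303.
Error variance = 143.618 − 90.5212 = 53.0964; SEM = √53.0964 = 7.287.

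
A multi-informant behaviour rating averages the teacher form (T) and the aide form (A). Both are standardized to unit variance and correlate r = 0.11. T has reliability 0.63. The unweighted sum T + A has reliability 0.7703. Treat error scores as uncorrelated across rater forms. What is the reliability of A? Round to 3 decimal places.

Var(T+A) = 2 + 2·0.11 = 2.220.
True-score variance = ρ_T + ρ_A + 2·0.11, so 0.7703 = (0.63 + ρ_A + 0.22) / 2.220.
ρ_A = 0.7703·2.220 − 0.63 − 0.22 = 0.860.

0.860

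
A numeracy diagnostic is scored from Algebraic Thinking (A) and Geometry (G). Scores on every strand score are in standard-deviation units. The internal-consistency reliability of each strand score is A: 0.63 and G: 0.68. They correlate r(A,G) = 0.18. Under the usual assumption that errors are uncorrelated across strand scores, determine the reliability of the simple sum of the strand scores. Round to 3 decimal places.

0.708

Var(A+G) = 2 + 2·[0.18] = 2 + 0.36 = 2.36.
Because errors are independent across components, Cov(Tᵢ,Tⱼ) = Cov(Xᵢ,Xⱼ); the off-diagonal part of the true-score variance is the same as above.
True-score variance = [0.63 + 0.68] + 0.36 = 1.31 + 0.36 = 1.67.
Reliability = 1.67 / 2.36 = 0.708.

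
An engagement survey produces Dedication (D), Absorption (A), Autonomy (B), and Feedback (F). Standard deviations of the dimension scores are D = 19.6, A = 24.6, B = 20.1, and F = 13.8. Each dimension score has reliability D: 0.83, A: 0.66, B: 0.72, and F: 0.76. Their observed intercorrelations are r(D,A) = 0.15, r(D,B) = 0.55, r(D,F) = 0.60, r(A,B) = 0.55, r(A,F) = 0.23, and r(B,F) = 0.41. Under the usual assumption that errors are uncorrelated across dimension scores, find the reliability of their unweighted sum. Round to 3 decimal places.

Var(D+A+B+F) = 19.6² + 24.6² + 20.1² + 13.8² + 2·[19.6·24.6·0.15 + 19.6·20.1·0.55 + 19.6·13.8·0.60 + 24.6·20.1·0.55 + 24.6·13.8·0.23 + 20.1·13.8·0.41] = 1583.77 + 1830.1 = 3413.87.
With uncorrelated errors the cross-covariances are all true-score covariance, so they carry over unchanged; only the diagonal terms shrink to ρᵢσᵢ².
True-score variance = [19.6²·0.83 + 24.6²·0.66 + 20.1²·0.72 + 13.8²·0.76] + 1830.1 = 1153.88 + 1830.1 = 2983.98.
Reliability = 2983.98 / 3413.87 = 0.874.

0.874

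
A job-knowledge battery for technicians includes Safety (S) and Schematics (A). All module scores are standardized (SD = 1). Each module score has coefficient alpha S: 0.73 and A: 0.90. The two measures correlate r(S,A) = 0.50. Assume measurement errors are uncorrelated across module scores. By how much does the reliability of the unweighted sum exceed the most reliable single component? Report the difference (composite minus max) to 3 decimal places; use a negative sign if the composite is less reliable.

-0.023

Var(sum) = 2 + 1 = 3; true-score variance = 1.63 + 1 = 2.63; composite reliability = 0.8767.
Max component reliability = 0.9000.
Difference = 0.8767 − 0.9000 = -0.023.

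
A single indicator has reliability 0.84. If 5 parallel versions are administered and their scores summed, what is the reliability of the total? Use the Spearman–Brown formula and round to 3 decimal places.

0.963

ρ_k = kρ / (1 + (k−1)ρ) = 5·0.84 / (1 + 4·0.84) = 4.200 / 4.360 = 0.963.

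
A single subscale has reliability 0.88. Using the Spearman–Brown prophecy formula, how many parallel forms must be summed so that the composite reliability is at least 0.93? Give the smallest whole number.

2

k ≥ ρ*(1−ρ₁)/(ρ₁(1−ρ*)) = 0.93·0.12 / (0.88·0.07) = 1.812.
Smallest integer k = 2.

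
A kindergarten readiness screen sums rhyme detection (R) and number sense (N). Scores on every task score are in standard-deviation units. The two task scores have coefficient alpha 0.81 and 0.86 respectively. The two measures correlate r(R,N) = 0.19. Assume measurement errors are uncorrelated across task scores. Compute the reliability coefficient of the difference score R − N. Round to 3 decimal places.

0.796

Var(R−N) = 1 + 1 − 2·0.19 = 2 − 0.38 = 1.62.
Because errors are independent across components, Cov(Tᵢ,Tⱼ) = Cov(Xᵢ,Xⱼ); the off-diagonal part of the true-score variance is the same as above.
True-score variance = [0.81 + 0.86] − 0.38 = 1.67 − 0.38 = 1.29.
Reliability = 1.29 / 1.62 = 0.796.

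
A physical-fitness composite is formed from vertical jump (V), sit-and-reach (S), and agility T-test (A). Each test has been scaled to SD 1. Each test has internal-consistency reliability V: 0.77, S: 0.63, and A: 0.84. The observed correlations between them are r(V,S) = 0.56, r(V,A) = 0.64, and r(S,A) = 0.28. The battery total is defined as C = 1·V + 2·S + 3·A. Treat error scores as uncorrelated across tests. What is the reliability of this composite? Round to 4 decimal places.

Var(C) = 1 + 2² + 3² + 2·[2·0.56 + 3·0.64 + 6·0.28] = 14 + 9.44 = 23.44.
Because errors are independent across components, Cov(Tᵢ,Tⱼ) = Cov(Xᵢ,Xⱼ); the off-diagonal part of the true-score variance is the same as above.
True-score variance = [0.77 + 2²·0.63 + 3²·0.84] + 9.44 = 10.85 + 9.44 = 20.29.
Reliability = 20.29 / 23.44 = 0.8656.

0.8656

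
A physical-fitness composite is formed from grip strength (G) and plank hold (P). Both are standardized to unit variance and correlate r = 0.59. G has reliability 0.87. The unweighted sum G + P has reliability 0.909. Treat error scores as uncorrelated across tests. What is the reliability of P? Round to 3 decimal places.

Var(G+P) = 2 + 2·0.59 = 3.180.
True-score variance = ρ_G + ρ_P + 2·0.59, so 0.909 = (0.87 + ρ_P + 1.18) / 3.180.
ρ_P = 0.909·3.180 − 0.87 − 1.18 = 0.841.

0.841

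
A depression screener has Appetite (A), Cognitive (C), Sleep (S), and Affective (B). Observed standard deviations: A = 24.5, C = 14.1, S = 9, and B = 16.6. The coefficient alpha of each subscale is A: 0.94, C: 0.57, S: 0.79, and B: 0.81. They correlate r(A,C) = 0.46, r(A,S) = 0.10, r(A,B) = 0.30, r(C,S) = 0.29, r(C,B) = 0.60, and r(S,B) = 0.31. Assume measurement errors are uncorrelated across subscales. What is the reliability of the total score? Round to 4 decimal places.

0.9136

Var(A+C+S+B) = 24.5² + 14.1² + 9² + 16.6² + 2·[24.5·14.1·0.46 + 24.5·9·0.10 + 24.5·16.6·0.30 + 14.1·9·0.29 + 14.1·16.6·0.60 + 9·16.6·0.31] = 1155.62 + 1053.04 = 2208.66.
Under uncorrelated errors the observed covariances equal the true-score covariances, so only the own-variance terms attenuate.
True-score variance = [24.5²·0.94 + 14.1²·0.57 + 9²·0.79 + 16.6²·0.81] + 1053.04 = 964.75 + 1053.04 = 2017.79.
Reliability = 2017.79 / 2208.66 = 0.9136.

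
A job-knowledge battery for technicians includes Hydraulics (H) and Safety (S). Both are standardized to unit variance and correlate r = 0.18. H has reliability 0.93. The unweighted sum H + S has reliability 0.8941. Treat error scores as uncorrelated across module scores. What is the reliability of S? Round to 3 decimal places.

0.820

Var(H+S) = 2 + 2·0.18 = 2.360.
True-score variance = ρ_H + ρ_S + 2·0.18, so 0.8941 = (0.93 + ρ_S + 0.36) / 2.360.
ρ_S = 0.8941·2.360 − 0.93 − 0.36 = 0.820.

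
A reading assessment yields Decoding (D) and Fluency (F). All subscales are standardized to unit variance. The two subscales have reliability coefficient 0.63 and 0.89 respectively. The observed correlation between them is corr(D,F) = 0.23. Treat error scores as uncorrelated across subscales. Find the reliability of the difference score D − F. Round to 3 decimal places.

0.688

Var(D−F) = 1 + 1 − 2·0.23 = 2 − 0.46 = 1.54.
With uncorrelated errors the cross-covariances are all true-score covariance, so they carry over unchanged; only the diagonal terms shrink to ρᵢσᵢ².
True-score variance = [0.63 + 0.89] − 0.46 = 1.52 − 0.46 = 1.06.
Reliability = 1.06 / 1.54 = 0.688.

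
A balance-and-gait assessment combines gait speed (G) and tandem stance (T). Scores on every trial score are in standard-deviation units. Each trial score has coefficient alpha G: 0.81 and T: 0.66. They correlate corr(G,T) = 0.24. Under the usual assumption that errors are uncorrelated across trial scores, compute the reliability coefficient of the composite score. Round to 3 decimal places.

0.786

Var(G+T) = 2 + 2·[0.24] = 2 + 0.48 = 2.48.
With uncorrelated errors the cross-covariances are all true-score covariance, so they carry over unchanged; only the diagonal terms shrink to ρᵢσᵢ².
True-score variance = [0.81 + 0.66] + 0.48 = 1.47 + 0.48 = 1.95.
Reliability = 1.95 / 2.48 = 0.786.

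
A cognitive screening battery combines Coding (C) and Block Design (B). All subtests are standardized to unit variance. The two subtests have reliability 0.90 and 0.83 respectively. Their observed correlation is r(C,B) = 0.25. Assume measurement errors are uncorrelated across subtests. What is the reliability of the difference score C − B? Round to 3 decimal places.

0.820

Var(C−B) = 1 + 1 − 2·0.25 = 2 − 0.5 = 1.5.
Because errors are independent across components, Cov(Tᵢ,Tⱼ) = Cov(Xᵢ,Xⱼ); the off-diagonal part of the true-score variance is the same as above.
True-score variance = [0.90 + 0.83] − 0.5 = 1.73 − 0.5 = 1.23.
Reliability = 1.23 / 1.5 = 0.820.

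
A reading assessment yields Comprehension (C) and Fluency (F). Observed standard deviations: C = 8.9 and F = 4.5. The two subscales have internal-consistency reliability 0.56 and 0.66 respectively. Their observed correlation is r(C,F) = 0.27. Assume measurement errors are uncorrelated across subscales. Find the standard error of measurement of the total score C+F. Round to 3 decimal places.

6.460

Var(total) = 99.46 + 21.627 = 121.087.
True-score variance = 57.7226 + 21.627 = 79.3496, so reliability = 0.6553.
Error variance = 121.087 − 79.3496 = 41.7374; SEM = √41.7374 = 6.460.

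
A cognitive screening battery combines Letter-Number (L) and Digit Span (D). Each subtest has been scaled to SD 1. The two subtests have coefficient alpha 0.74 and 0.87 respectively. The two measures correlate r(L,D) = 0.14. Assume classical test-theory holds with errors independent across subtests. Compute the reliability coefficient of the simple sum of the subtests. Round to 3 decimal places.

0.829

Var(L+D) = 2 + 2·[0.14] = 2 + 0.28 = 2.28.
With uncorrelated errors the cross-covariances are all true-score covariance, so they carry over unchanged; only the diagonal terms shrink to ρᵢσᵢ².
True-score variance = [0.74 + 0.87] + 0.28 = 1.61 + 0.28 = 1.89.
Reliability = 1.89 / 2.28 = 0.829.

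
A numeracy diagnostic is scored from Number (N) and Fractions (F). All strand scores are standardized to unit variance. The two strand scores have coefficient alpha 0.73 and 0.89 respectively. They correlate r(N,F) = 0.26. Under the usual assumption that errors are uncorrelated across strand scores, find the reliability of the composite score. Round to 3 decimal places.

Var(N+F) = 2 + 2·[0.26] = 2 + 0.52 = 2.52.
With uncorrelated errors the cross-covariances are all true-score covariance, so they carry over unchanged; only the diagonal terms shrink to ρᵢσᵢ².
True-score variance = [0.73 + 0.89] + 0.52 = 1.62 + 0.52 = 2.14.
Reliability = 2.14 / 2.52 = 0.849.

0.849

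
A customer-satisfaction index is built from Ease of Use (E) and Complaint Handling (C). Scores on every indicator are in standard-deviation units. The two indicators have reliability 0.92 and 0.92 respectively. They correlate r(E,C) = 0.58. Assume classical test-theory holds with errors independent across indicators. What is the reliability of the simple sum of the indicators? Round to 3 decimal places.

0.949

Var(E+C) = 2 + 2·[0.58] = 2 + 1.16 = 3.16.
Because errors are independent across components, Cov(Tᵢ,Tⱼ) = Cov(Xᵢ,Xⱼ); the off-diagonal part of the true-score variance is the same as above.
True-score variance = [0.92 + 0.92] + 1.16 = 1.84 + 1.16 = 3.
Reliability = 3 / 3.16 = 0.949.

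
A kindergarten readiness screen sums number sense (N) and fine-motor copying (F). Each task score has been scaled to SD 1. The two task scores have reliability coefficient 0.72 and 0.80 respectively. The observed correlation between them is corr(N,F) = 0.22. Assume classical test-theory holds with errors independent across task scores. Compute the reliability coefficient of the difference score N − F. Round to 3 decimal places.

0.692

Var(N−F) = 1 + 1 − 2·0.22 = 2 − 0.44 = 1.56.
Under uncorrelated errors the observed covariances equal the true-score covariances, so only the own-variance terms attenuate.
True-score variance = [0.72 + 0.80] − 0.44 = 1.52 − 0.44 = 1.08.
Reliability = 1.08 / 1.56 = 0.692.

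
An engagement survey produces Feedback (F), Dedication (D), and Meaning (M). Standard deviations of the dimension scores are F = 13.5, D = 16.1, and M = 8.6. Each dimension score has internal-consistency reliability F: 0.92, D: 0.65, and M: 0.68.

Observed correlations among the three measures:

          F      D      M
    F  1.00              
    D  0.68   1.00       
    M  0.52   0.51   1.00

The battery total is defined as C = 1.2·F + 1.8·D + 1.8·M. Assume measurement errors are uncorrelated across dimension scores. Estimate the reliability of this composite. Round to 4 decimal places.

Var(C) = 1.2²·13.5² + 1.8²·16.1² + 1.8²·8.6² + 2·[2.16·13.5·16.1·0.68 + 2.16·13.5·8.6·0.52 + 3.24·16.1·8.6·0.51] = 1341.91 + 1356.88 = 2698.79.
With uncorrelated errors the cross-covariances are all true-score covariance, so they carry over unchanged; only the diagonal terms shrink to ρᵢσᵢ².
True-score variance = [1.2²·13.5²·0.92 + 1.8²·16.1²·0.65 + 1.8²·8.6²·0.68] + 1356.88 = 950.29 + 1356.88 = 2307.17.
Reliability = 2307.17 / 2698.79 = 0.8549.

0.8549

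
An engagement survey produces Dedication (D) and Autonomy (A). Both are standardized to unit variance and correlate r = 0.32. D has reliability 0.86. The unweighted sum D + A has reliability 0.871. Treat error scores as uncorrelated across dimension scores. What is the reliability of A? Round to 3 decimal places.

0.799

Var(D+A) = 2 + 2·0.32 = 2.640.
True-score variance = ρ_D + ρ_A + 2·0.32, so 0.871 = (0.86 + ρ_A + 0.64) / 2.640.
ρ_A = 0.871·2.640 − 0.86 − 0.64 = 0.799.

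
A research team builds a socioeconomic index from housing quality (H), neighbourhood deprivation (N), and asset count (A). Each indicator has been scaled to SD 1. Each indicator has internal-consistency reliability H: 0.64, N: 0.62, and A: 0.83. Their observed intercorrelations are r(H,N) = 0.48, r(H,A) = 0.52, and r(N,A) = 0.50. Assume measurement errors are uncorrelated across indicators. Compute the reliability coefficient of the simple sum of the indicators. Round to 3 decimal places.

Var(H+N+A) = 3 + 2·[0.48 + 0.52 + 0.50] = 3 + 3 = 6.
With uncorrelated errors the cross-covariances are all true-score covariance, so they carry over unchanged; only the diagonal terms shrink to ρᵢσᵢ².
True-score variance = [0.64 + 0.62 + 0.83] + 3 = 2.09 + 3 = 5.09.
Reliability = 5.09 / 6 = 0.848.

0.848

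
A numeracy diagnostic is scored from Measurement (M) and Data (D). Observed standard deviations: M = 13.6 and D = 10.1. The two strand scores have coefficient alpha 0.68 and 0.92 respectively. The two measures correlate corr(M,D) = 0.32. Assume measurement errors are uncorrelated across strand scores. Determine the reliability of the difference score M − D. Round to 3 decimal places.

Var(M−D) = 13.6² + 10.1² − 2·13.6·10.1·0.32 = 286.97 − 87.9104 = 199.06.
Under uncorrelated errors the observed covariances equal the true-score covariances, so only the own-variance terms attenuate.
True-score variance = [13.6²·0.68 + 10.1²·0.92] − 87.9104 = 219.622 − 87.9104 = 131.712.
Reliability = 131.712 / 199.06 = 0.662.

0.662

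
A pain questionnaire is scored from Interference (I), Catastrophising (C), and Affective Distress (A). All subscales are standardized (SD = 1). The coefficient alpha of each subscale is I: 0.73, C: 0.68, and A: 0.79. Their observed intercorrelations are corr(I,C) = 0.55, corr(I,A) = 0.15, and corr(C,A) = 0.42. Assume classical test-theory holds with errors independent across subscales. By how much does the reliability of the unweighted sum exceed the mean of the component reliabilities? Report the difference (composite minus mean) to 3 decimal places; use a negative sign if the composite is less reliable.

Var(sum) = 3 + 2.24 = 5.24; true-score variance = 2.2 + 2.24 = 4.44; composite reliability = 0.8473.
Mean component reliability = 0.7333.
Difference = 0.8473 − 0.7333 = 0.114.

0.114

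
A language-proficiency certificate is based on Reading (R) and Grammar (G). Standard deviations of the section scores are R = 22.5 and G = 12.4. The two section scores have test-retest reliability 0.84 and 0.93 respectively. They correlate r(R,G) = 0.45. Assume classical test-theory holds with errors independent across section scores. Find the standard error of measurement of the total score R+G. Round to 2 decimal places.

9.58

Var(total) = 660.01 + 251.1 = 911.11.
True-score variance = 568.247 + 251.1 = 819.347, so reliability = 0.8993.
Error variance = 911.11 − 819.347 = 91.7632; SEM = √91.7632 = 9.58.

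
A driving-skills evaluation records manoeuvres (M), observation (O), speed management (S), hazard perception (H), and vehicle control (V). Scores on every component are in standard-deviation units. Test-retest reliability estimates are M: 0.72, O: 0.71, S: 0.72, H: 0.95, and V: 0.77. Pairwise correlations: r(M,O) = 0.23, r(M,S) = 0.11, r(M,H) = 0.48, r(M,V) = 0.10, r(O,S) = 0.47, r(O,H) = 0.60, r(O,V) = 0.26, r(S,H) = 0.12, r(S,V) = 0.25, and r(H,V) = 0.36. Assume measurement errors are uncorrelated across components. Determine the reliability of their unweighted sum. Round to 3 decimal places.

Var(M+O+S+H+V) = 5 + 2·[0.23 + 0.11 + 0.48 + 0.10 + 0.47 + 0.60 + 0.26 + 0.12 + 0.25 + 0.36] = 5 + 5.96 = 10.96.
Because errors are independent across components, Cov(Tᵢ,Tⱼ) = Cov(Xᵢ,Xⱼ); the off-diagonal part of the true-score variance is the same as above.
True-score variance = [0.72 + 0.71 + 0.72 + 0.95 + 0.77] + 5.96 = 3.87 + 5.96 = 9.83.
Reliability = 9.83 / 10.96 = 0.897.

0.897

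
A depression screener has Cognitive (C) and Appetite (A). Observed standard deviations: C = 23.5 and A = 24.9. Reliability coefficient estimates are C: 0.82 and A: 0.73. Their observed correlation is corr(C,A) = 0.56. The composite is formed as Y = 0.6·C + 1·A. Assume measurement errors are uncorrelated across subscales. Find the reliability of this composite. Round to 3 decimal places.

Var(Y) = 0.6²·23.5² + 24.9² + 2·[0.6·23.5·24.9·0.56] = 818.82 + 393.221 = 1212.04.
Because errors are independent across components, Cov(Tᵢ,Tⱼ) = Cov(Xᵢ,Xⱼ); the off-diagonal part of the true-score variance is the same as above.
True-score variance = [0.6²·23.5²·0.82 + 24.9²·0.73] + 393.221 = 615.631 + 393.221 = 1008.85.
Reliability = 1008.85 / 1212.04 = 0.832.

0.832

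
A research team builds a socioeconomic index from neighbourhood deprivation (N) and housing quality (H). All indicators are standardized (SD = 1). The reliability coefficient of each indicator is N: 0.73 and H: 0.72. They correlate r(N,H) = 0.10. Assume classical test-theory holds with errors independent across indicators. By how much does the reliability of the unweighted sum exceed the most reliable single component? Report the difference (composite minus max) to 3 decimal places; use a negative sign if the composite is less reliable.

0.020

Var(sum) = 2 + 0.2 = 2.2; true-score variance = 1.45 + 0.2 = 1.65; composite reliability = 0.7500.
Max component reliability = 0.7300.
Difference = 0.7500 − 0.7300 = 0.020.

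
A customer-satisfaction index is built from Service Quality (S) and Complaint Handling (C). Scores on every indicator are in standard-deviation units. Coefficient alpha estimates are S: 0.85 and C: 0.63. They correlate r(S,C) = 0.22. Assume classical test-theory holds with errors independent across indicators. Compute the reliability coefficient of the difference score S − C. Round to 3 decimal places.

0.667

Var(S−C) = 1 + 1 − 2·0.22 = 2 − 0.44 = 1.56.
Under uncorrelated errors the observed covariances equal the true-score covariances, so only the own-variance terms attenuate.
True-score variance = [0.85 + 0.63] − 0.44 = 1.48 − 0.44 = 1.04.
Reliability = 1.04 / 1.56 = 0.667.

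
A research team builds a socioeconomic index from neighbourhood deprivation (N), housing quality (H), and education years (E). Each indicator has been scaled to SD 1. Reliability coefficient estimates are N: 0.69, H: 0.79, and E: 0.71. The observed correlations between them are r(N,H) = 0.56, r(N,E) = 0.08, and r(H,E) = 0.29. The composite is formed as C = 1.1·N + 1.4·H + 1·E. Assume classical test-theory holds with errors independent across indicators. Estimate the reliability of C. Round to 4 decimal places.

Var(C) = 1.1² + 1.4² + 1 + 2·[1.54·0.56 + 1.1·0.08 + 1.4·0.29] = 4.17 + 2.7128 = 6.8828.
Because errors are independent across components, Cov(Tᵢ,Tⱼ) = Cov(Xᵢ,Xⱼ); the off-diagonal part of the true-score variance is the same as above.
True-score variance = [1.1²·0.69 + 1.4²·0.79 + 0.71] + 2.7128 = 3.0933 + 2.7128 = 5.8061.
Reliability = 5.8061 / 6.8828 = 0.8436.

0.8436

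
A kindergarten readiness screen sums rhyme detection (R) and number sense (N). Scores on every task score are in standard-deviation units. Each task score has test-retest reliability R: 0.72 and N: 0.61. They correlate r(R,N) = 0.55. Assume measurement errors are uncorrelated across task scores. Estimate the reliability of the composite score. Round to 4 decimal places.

0.7839

Var(R+N) = 2 + 2·[0.55] = 2 + 1.1 = 3.1.
Because errors are independent across components, Cov(Tᵢ,Tⱼ) = Cov(Xᵢ,Xⱼ); the off-diagonal part of the true-score variance is the same as above.
True-score variance = [0.72 + 0.61] + 1.1 = 1.33 + 1.1 = 2.43.
Reliability = 2.43 / 3.1 = 0.7839.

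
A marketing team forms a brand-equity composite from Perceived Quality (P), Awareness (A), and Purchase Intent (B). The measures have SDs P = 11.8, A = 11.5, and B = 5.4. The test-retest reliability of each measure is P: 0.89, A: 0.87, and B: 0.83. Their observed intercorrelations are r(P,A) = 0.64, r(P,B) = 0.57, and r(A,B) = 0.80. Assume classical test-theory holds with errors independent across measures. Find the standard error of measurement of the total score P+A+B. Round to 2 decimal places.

6.12

Var(total) = 300.65 + 345.697 = 646.347.
True-score variance = 263.184 + 345.697 = 608.881, so reliability = 0.9420.
Error variance = 646.347 − 608.881 = 37.4661; SEM = √37.4661 = 6.12.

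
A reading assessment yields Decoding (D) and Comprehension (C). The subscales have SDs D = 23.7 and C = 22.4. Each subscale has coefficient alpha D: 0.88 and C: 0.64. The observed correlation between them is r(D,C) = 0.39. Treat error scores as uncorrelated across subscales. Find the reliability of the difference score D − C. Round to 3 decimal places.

0.618

Var(D−C) = 23.7² + 22.4² − 2·23.7·22.4·0.39 = 1063.45 − 414.086 = 649.364.
Under uncorrelated errors the observed covariances equal the true-score covariances, so only the own-variance terms attenuate.
True-score variance = [23.7²·0.88 + 22.4²·0.64] − 414.086 = 815.414 − 414.086 = 401.327.
Reliability = 401.327 / 649.364 = 0.618.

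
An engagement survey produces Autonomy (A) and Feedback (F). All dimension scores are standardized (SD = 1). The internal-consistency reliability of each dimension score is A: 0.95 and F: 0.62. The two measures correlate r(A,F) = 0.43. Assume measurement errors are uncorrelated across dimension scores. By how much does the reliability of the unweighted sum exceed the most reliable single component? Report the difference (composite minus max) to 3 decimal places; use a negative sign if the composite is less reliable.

Var(sum) = 2 + 0.86 = 2.86; true-score variance = 1.57 + 0.86 = 2.43; composite reliability = 0.8497.
Max component reliability = 0.9500.
Difference = 0.8497 − 0.9500 = -0.100.

-0.100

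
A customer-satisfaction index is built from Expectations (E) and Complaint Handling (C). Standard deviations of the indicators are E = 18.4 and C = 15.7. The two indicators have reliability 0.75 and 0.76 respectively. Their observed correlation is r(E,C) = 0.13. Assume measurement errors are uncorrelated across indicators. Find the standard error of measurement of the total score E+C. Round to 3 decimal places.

Var(total) = 585.05 + 75.1088 = 660.159.
True-score variance = 441.252 + 75.1088 = 516.361, so reliability = 0.7822.
Error variance = 660.159 − 516.361 = 143.798; SEM = √143.798 = 11.992.

11.992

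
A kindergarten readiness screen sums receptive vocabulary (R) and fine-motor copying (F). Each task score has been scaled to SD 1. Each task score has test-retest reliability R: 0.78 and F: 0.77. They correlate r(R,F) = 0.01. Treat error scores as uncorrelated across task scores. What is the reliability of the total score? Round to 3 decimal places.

Var(R+F) = 2 + 2·[0.01] = 2 + 0.02 = 2.02.
Under uncorrelated errors the observed covariances equal the true-score covariances, so only the own-variance terms attenuate.
True-score variance = [0.78 + 0.77] + 0.02 = 1.55 + 0.02 = 1.57.
Reliability = 1.57 / 2.02 = 0.777.

0.777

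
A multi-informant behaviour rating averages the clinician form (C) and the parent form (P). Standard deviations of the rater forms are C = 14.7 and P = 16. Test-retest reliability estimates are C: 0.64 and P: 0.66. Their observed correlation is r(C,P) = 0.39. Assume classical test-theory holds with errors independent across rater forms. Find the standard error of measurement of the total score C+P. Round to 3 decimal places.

12.839

Var(total) = 472.09 + 183.456 = 655.546.
True-score variance = 307.258 + 183.456 = 490.714, so reliability = 0.7486.
Error variance = 655.546 − 490.714 = 164.832; SEM = √164.832 = 12.839.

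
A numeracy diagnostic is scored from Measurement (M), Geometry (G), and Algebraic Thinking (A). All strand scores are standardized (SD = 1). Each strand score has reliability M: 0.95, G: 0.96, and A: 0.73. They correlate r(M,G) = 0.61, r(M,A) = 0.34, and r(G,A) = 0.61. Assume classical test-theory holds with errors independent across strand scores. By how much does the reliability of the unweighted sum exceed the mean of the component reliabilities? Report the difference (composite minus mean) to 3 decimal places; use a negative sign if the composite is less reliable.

Var(sum) = 3 + 3.12 = 6.12; true-score variance = 2.64 + 3.12 = 5.76; composite reliability = 0.9412.
Mean component reliability = 0.8800.
Difference = 0.9412 − 0.8800 = 0.061.

0.061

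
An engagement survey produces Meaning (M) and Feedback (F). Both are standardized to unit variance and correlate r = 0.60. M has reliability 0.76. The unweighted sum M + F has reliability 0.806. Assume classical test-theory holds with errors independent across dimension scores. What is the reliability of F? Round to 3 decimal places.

0.619

Var(M+F) = 2 + 2·0.60 = 3.200.
True-score variance = ρ_M + ρ_F + 2·0.60, so 0.806 = (0.76 + ρ_F + 1.20) / 3.200.
ρ_F = 0.806·3.200 − 0.76 − 1.20 = 0.619.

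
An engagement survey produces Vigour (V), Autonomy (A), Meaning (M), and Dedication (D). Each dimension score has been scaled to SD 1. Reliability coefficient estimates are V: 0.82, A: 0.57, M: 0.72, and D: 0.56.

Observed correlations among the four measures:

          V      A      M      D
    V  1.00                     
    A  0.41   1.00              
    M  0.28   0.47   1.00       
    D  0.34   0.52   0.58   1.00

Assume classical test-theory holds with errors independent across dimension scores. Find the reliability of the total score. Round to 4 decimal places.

0.8554

Var(V+A+M+D) = 4 + 2·[0.41 + 0.28 + 0.34 + 0.47 + 0.52 + 0.58] = 4 + 5.2 = 9.2.
Because errors are independent across components, Cov(Tᵢ,Tⱼ) = Cov(Xᵢ,Xⱼ); the off-diagonal part of the true-score variance is the same as above.
True-score variance = [0.82 + 0.57 + 0.72 + 0.56] + 5.2 = 2.67 + 5.2 = 7.87.
Reliability = 7.87 / 9.2 = 0.8554.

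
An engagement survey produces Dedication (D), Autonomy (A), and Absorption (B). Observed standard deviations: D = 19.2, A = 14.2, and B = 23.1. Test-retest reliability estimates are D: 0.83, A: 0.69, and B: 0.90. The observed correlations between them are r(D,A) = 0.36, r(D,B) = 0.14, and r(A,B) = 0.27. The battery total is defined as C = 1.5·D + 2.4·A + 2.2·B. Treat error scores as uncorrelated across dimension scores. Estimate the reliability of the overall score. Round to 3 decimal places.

Var(C) = 1.5²·19.2² + 2.4²·14.2² + 2.2²·23.1² + 2·[3.6·19.2·14.2·0.36 + 3.3·19.2·23.1·0.14 + 5.28·14.2·23.1·0.27] = 4573.56 + 2051.75 = 6625.3.
Because errors are independent across components, Cov(Tᵢ,Tⱼ) = Cov(Xᵢ,Xⱼ); the off-diagonal part of the true-score variance is the same as above.
True-score variance = [1.5²·19.2²·0.83 + 2.4²·14.2²·0.69 + 2.2²·23.1²·0.90] + 2051.75 = 3814.24 + 2051.75 = 5865.98.
Reliability = 5865.98 / 6625.3 = 0.885.

0.885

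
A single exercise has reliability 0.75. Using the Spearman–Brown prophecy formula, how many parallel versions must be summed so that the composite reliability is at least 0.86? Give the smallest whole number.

3

k ≥ ρ*(1−ρ₁)/(ρ₁(1−ρ*)) = 0.86·0.25 / (0.75·0.14) = 2.048.
Smallest integer k = 3.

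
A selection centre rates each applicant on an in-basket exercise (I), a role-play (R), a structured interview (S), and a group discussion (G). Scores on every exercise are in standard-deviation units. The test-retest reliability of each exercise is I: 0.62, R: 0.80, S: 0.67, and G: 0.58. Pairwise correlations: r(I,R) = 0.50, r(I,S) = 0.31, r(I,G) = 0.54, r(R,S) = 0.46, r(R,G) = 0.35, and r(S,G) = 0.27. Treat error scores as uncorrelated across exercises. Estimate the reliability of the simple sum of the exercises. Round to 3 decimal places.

Var(I+R+S+G) = 4 + 2·[0.50 + 0.31 + 0.54 + 0.46 + 0.35 + 0.27] = 4 + 4.86 = 8.86.
With uncorrelated errors the cross-covariances are all true-score covariance, so they carry over unchanged; only the diagonal terms shrink to ρᵢσᵢ².
True-score variance = [0.62 + 0.80 + 0.67 + 0.58] + 4.86 = 2.67 + 4.86 = 7.53.
Reliability = 7.53 / 8.86 = 0.850.

0.850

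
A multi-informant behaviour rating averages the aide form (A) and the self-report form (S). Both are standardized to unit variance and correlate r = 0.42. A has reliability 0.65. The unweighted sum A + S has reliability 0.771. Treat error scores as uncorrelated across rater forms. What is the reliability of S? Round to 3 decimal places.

0.700

Var(A+S) = 2 + 2·0.42 = 2.840.
True-score variance = ρ_A + ρ_S + 2·0.42, so 0.771 = (0.65 + ρ_S + 0.84) / 2.840.
ρ_S = 0.771·2.840 − 0.65 − 0.84 = 0.700.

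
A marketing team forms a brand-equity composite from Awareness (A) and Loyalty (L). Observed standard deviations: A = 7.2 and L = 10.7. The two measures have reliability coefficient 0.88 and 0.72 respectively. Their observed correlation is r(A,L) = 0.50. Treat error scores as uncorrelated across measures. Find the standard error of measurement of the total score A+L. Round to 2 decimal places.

6.19

Var(total) = 166.33 + 77.04 = 243.37.
True-score variance = 128.052 + 77.04 = 205.092, so reliability = 0.8427.
Error variance = 243.37 − 205.092 = 38.278; SEM = √38.278 = 6.19.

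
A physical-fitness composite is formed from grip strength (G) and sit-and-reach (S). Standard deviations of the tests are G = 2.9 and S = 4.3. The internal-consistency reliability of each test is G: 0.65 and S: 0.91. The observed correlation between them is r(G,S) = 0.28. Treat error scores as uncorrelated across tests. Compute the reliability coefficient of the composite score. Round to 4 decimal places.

0.8640

Var(G+S) = 2.9² + 4.3² + 2·[2.9·4.3·0.28] = 26.9 + 6.9832 = 33.8832.
Under uncorrelated errors the observed covariances equal the true-score covariances, so only the own-variance terms attenuate.
True-score variance = [2.9²·0.65 + 4.3²·0.91] + 6.9832 = 22.2924 + 6.9832 = 29.2756.
Reliability = 29.2756 / 33.8832 = 0.8640.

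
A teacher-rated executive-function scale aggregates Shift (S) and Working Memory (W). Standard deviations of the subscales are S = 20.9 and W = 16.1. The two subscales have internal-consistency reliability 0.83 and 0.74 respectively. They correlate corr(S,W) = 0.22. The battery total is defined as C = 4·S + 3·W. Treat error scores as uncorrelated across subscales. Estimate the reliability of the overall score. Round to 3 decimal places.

Var(C) = 4²·20.9² + 3²·16.1² + 2·[12·20.9·16.1·0.22] = 9321.85 + 1776.67 = 11098.5.
Because errors are independent across components, Cov(Tᵢ,Tⱼ) = Cov(Xᵢ,Xⱼ); the off-diagonal part of the true-score variance is the same as above.
True-score variance = [4²·20.9²·0.83 + 3²·16.1²·0.74] + 1776.67 = 7527.18 + 1776.67 = 9303.84.
Reliability = 9303.84 / 11098.5 = 0.838.

0.838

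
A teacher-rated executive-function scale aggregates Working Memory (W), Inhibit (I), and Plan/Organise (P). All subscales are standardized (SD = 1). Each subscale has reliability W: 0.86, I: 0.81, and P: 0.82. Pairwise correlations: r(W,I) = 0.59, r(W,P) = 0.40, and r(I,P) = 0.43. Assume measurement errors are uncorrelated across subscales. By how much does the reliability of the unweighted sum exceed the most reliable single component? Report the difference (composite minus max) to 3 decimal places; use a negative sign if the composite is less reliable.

Var(sum) = 3 + 2.84 = 5.84; true-score variance = 2.49 + 2.84 = 5.33; composite reliability = 0.9127.
Max component reliability = 0.8600.
Difference = 0.9127 − 0.8600 = 0.053.

0.053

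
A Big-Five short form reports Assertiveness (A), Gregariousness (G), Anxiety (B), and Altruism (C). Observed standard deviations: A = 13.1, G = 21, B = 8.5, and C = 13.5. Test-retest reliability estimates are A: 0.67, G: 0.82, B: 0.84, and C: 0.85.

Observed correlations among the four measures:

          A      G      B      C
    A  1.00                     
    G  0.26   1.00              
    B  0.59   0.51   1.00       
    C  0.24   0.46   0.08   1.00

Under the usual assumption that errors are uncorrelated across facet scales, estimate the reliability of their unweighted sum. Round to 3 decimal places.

Var(A+G+B+C) = 13.1² + 21² + 8.5² + 13.5² + 2·[13.1·21·0.26 + 13.1·8.5·0.59 + 13.1·13.5·0.24 + 21·8.5·0.51 + 21·13.5·0.46 + 8.5·13.5·0.08] = 867.11 + 820.583 = 1687.69.
Under uncorrelated errors the observed covariances equal the true-score covariances, so only the own-variance terms attenuate.
True-score variance = [13.1²·0.67 + 21²·0.82 + 8.5²·0.84 + 13.5²·0.85] + 820.583 = 692.201 + 820.583 = 1512.78.
Reliability = 1512.78 / 1687.69 = 0.896.

0.896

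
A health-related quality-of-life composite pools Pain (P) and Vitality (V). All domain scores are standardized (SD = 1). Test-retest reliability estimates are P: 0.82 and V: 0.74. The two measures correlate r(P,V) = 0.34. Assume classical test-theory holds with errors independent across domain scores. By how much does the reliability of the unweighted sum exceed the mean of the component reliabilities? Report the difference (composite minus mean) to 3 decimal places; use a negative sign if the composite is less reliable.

Var(sum) = 2 + 0.68 = 2.68; true-score variance = 1.56 + 0.68 = 2.24; composite reliability = 0.8358.
Mean component reliability = 0.7800.
Difference = 0.8358 − 0.7800 = 0.056.

0.056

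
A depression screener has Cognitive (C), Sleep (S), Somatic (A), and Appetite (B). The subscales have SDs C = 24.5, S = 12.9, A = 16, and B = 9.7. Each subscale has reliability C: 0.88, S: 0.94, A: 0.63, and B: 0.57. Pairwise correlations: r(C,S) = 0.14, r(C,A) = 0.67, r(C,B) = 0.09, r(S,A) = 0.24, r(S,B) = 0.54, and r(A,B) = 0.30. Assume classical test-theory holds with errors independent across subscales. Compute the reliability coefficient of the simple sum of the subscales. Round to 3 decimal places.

0.897

Var(C+S+A+B) = 24.5² + 12.9² + 16² + 9.7² + 2·[24.5·12.9·0.14 + 24.5·16·0.67 + 24.5·9.7·0.09 + 12.9·16·0.24 + 12.9·9.7·0.54 + 16·9.7·0.30] = 1116.75 + 983.883 = 2100.63.
Because errors are independent across components, Cov(Tᵢ,Tⱼ) = Cov(Xᵢ,Xⱼ); the off-diagonal part of the true-score variance is the same as above.
True-score variance = [24.5²·0.88 + 12.9²·0.94 + 16²·0.63 + 9.7²·0.57] + 983.883 = 899.557 + 983.883 = 1883.44.
Reliability = 1883.44 / 2100.63 = 0.897.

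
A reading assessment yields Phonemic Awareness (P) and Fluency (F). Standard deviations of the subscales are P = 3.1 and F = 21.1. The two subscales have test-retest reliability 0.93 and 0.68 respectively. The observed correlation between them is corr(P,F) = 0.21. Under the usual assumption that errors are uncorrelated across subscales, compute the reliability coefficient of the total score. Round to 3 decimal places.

0.703

Var(P+F) = 3.1² + 21.1² + 2·[3.1·21.1·0.21] = 454.82 + 27.4722 = 482.292.
Because errors are independent across components, Cov(Tᵢ,Tⱼ) = Cov(Xᵢ,Xⱼ); the off-diagonal part of the true-score variance is the same as above.
True-score variance = [3.1²·0.93 + 21.1²·0.68] + 27.4722 = 311.68 + 27.4722 = 339.152.
Reliability = 339.152 / 482.292 = 0.703.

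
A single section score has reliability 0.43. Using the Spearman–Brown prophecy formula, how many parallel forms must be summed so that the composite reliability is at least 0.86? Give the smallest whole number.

k ≥ ρ*(1−ρ₁)/(ρ₁(1−ρ*)) = 0.86·0.57 / (0.43·0.14) = 8.143.
Smallest integer k = 9.

9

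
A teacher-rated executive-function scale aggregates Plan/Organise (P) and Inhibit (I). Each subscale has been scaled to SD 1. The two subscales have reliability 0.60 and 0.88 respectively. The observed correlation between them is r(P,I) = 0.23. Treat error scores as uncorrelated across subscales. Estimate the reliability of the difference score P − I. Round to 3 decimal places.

0.662

Var(P−I) = 1 + 1 − 2·0.23 = 2 − 0.46 = 1.54.
With uncorrelated errors the cross-covariances are all true-score covariance, so they carry over unchanged; only the diagonal terms shrink to ρᵢσᵢ².
True-score variance = [0.60 + 0.88] − 0.46 = 1.48 − 0.46 = 1.02.
Reliability = 1.02 / 1.54 = 0.662.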